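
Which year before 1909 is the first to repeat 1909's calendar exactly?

1897

Two years share a calendar iff Jan 1 falls on the same weekday and both are leap or both are common. 1909: Jan 1 is Friday, common year.
1908: Jan 1 Wednesday, leap
1907: Jan 1 Tuesday, common
1906: Jan 1 Monday, common
1905: Jan 1 Sunday, common
1904: Jan 1 Friday, leap
1903: Jan 1 Thursday, common
1902: Jan 1 Wednesday, common
1901: Jan 1 Tuesday, common
1900: Jan 1 Monday, common
1899: Jan 1 Sunday, common
1898: Jan 1 Saturday, common
1897: Jan 1 Friday, common
1897 matches on both conditions.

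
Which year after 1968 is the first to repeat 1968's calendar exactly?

Two years share a calendar iff Jan 1 falls on the same weekday and both are leap or both are common. 1968: Jan 1 is Monday, leap year.
1969: Jan 1 Wednesday, common
1970: Jan 1 Thursday, common
1971: Jan 1 Friday, common
1972: Jan 1 Saturday, leap
1973: Jan 1 Monday, common
1974: Jan 1 Tuesday, common
1975: Jan 1 Wednesday, common
1976: Jan 1 Thursday, leap
1977: Jan 1 Saturday, common
1978: Jan 1 Sunday, common
1979: Jan 1 Monday, common
1980: Jan 1 Tuesday, leap
1981: Jan 1 Thursday, common
1982: Jan 1 Friday, common
1983: Jan 1 Saturday, common
1984: Jan 1 Sunday, leap
1985: Jan 1 Tuesday, common
1986: Jan 1 Wednesday, common
1987: Jan 1 Thursday, common
1988: Jan 1 Friday, leap
1989: Jan 1 Sunday, common
1990: Jan 1 Monday, common
1991: Jan 1 Tuesday, common
1992: Jan 1 Wednesday, leap
1993: Jan 1 Friday, common
1994: Jan 1 Saturday, common
1995: Jan 1 Sunday, common
1996: Jan 1 Monday, leap
1996 matches on both conditions.

1996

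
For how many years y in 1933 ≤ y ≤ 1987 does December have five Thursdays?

23

December has 31 days; it has five Thursdays when Thursday falls among the first (month-length − 28) days — i.e. when December 1 is one of Thursday/Wednesday/Tuesday.
December 1 by year: 1933:Fri 1934:Sat 1935:Sun 1936:Tue✓ 1937:Wed✓ 1938:Thu✓ 1939:Fri 1940:Sun 1941:Mon 1942:Tue✓ 1943:Wed✓ 1944:Fri 1945:Sat 1946:Sun 1947:Mon …(25 more)… 1973:Sat 1974:Sun 1975:Mon 1976:Wed✓ 1977:Thu✓ 1978:Fri 1979:Sat 1980:Mon 1981:Tue✓ 1982:Wed✓ 1983:Thu✓ 1984:Sat 1985:Sun 1986:Mon 1987:Tue✓
Years with five Thursdays: 1936, 1937, 1938, 1942, 1943, 1948, 1949, 1953, 1954, 1955, 1959, 1960, 1964, 1965, 1966, 1970, 1971, 1976, 1977, 1981, 1982, 1983, 1987 → 23.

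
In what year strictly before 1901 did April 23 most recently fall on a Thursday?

From one year to the next, a fixed date's weekday advances by 1, or by 2 when a Feb 29 lies between the two dates.
1901: April 23 is Tuesday.
1900: Monday (−1)
1899: Sunday (−1)
1898: Saturday (−1)
1897: Friday (−1)
1896: Thursday (−1)
April 23 falls on a Thursday in 1896.

1896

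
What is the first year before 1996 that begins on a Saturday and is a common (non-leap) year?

Jan 1 advances by 2 weekdays after a leap year and by 1 after a common year.
1996: Jan 1 is Monday (leap).
1995: Sunday
1994: Saturday
1994 begins on a Saturday and is a common year.

1994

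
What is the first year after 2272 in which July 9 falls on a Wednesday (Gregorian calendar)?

2273

From one year to the next, a fixed date's weekday advances by 1, or by 2 when a Feb 29 lies between the two dates.
2272: July 9 is Tuesday.
2273: Wednesday (+1)
July 9 falls on a Wednesday in 2273.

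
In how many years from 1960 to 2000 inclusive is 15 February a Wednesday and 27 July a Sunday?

0

Check each year's weekday for 15 February and 27 July:
  1960: Mon/Wed  1961: Wed/Thu  1962: Thu/Fri  1963: Fri/Sat  1964: Sat/Mon  1965: Mon/Tue  1966: Tue/Wed  1967: Wed/Thu  1968: Thu/Sat  1969: Sat/Sun  1970: Sun/Mon  1971: Mon/Tue  1972: Tue/Thu  1973: Thu/Fri  …(13 more)…  1987: Sun/Mon  1988: Mon/Wed  1989: Wed/Thu  1990: Thu/Fri  1991: Fri/Sat  1992: Sat/Mon  1993: Mon/Tue  1994: Tue/Wed  1995: Wed/Thu  1996: Thu/Sat  1997: Sat/Sun  1998: Sun/Mon  1999: Mon/Tue  2000: Tue/Thu
Both conditions hold in: no year — 0.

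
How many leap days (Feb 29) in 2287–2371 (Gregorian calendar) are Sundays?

Leap years in 2287–2371: 20 of them.
Feb 29 weekday advances by 5 (mod 7) from one leap year to the next four years later (or differs when a century non-leap intervenes).
Leap-day weekdays: 2288:Wed 2292:Mon 2296:Sat 2304:Mon 2308:Sat 2312:Thu 2316:Tue 2320:Sun✓ 2324:Fri 2328:Wed 2332:Mon 2336:Sat 2340:Thu 2344:Tue 2348:Sun✓ 2352:Fri 2356:Wed 2360:Mon 2364:Sat 2368:Thu
Sunday: 2320, 2348 → 2.

2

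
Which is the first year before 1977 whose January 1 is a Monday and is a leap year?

Jan 1 advances by 2 weekdays after a leap year and by 1 after a common year.
1977: Jan 1 is Saturday.
1976: Thursday (leap)
1975: Wednesday
1974: Tuesday
1973: Monday
1972: Saturday (leap)
1971: Friday
1970: Thursday
1969: Wednesday
1968: Monday (leap)
1968 begins on a Monday and is a leap year.

1968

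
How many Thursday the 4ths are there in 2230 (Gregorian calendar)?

3

Check the 4th of each month of 2230: Jan 4: Mon, Feb 4: Thu, Mar 4: Thu, Apr 4: Sun, May 4: Tue, Jun 4: Fri, Jul 4: Sun, Aug 4: Wed, Sep 4: Sat, Oct 4: Mon, Nov 4: Thu, Dec 4: Sat.
Thursday occurs in February, March, November — 3 months.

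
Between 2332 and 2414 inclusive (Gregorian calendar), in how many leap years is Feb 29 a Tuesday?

Leap years in 2332–2414: 21 of them.
Feb 29 weekday advances by 5 (mod 7) from one leap year to the next four years later (or differs when a century non-leap intervenes).
Leap-day weekdays: 2332:Mon 2336:Sat 2340:Thu 2344:Tue✓ 2348:Sun 2352:Fri 2356:Wed 2360:Mon 2364:Sat 2368:Thu 2372:Tue✓ 2376:Sun 2380:Fri 2384:Wed 2388:Mon 2392:Sat 2396:Thu 2400:Tue✓ 2404:Sun 2408:Fri 2412:Wed
Tuesday: 2344, 2372, 2400 → 3.

3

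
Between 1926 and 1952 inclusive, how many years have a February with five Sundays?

February has 28 days (29 in leap years); it has five Sundays when Sunday falls among the first (month-length − 28) days — i.e. when February 1 is Sunday in a leap year (never in a common year).
February 1 by year: 1926:Mon 1927:Tue 1928:Wed 1929:Fri 1930:Sat 1931:Sun 1932:Mon 1933:Wed 1934:Thu 1935:Fri 1936:Sat 1937:Mon 1938:Tue 1939:Wed 1940:Thu 1941:Sat 1942:Sun 1943:Mon 1944:Tue 1945:Thu 1946:Fri 1947:Sat 1948:Sun✓ 1949:Tue 1950:Wed 1951:Thu 1952:Fri
Years with five Sundays: 1948 → 1.

1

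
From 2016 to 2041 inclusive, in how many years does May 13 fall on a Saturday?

Track May 13's weekday year by year (advancing +1, or +2 across a Feb 29):
  2016: Fri  2017: Sat (+1) ✓  2018: Sun (+1)  2019: Mon (+1)  2020: Wed (+2)
  2021: Thu (+1)  2022: Fri (+1)  2023: Sat (+1) ✓  2024: Mon (+2)  2025: Tue (+1)
  2026: Wed (+1)  2027: Thu (+1)  2028: Sat (+2) ✓  2029: Sun (+1)  2030: Mon (+1)
  2031: Tue (+1)  2032: Thu (+2)  2033: Fri (+1)  2034: Sat (+1) ✓  2035: Sun (+1)
  2036: Tue (+2)  2037: Wed (+1)  2038: Thu (+1)  2039: Fri (+1)  2040: Sun (+2)
  2041: Mon (+1)
Saturday years: 2017, 2023, 2028, 2034 — 4 in total.

4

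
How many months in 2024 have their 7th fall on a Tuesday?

1

Check the 7th of each month of 2024: Jan 7: Sun, Feb 7: Wed, Mar 7: Thu, Apr 7: Sun, May 7: Tue, Jun 7: Fri, Jul 7: Sun, Aug 7: Wed, Sep 7: Sat, Oct 7: Mon, Nov 7: Thu, Dec 7: Sat.
Tuesday occurs in May — 1 month.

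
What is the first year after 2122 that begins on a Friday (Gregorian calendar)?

2123

Jan 1 advances by 2 weekdays after a leap year and by 1 after a common year.
2122: Jan 1 is Thursday.
2123: Friday
2123 begins on a Friday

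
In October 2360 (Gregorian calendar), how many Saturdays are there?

October 2360 has 31 days and begins on Saturday.
The first Saturday is October 1.
Saturdays fall on 1, 8, 15, 22, 29 — that's 5.

5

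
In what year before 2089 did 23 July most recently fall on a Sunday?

2084

From one year to the next, a fixed date's weekday advances by 1, or by 2 when a Feb 29 lies between the two dates.
2089: July 23 is Saturday.
2088: Friday (−1)
2087: Wednesday (−2)
2086: Tuesday (−1)
2085: Monday (−1)
2084: Sunday (−1)
23 July falls on a Sunday in 2084.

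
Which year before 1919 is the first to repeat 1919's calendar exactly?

Two years share a calendar iff Jan 1 falls on the same weekday and both are leap or both are common. 1919: Jan 1 is Wednesday, common year.
1918: Jan 1 Tuesday, common
1917: Jan 1 Monday, common
1916: Jan 1 Saturday, leap
1915: Jan 1 Friday, common
1914: Jan 1 Thursday, common
1913: Jan 1 Wednesday, common
1913 matches on both conditions.

1913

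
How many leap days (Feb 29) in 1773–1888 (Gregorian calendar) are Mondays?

Leap years in 1773–1888: 28 of them.
Feb 29 weekday advances by 5 (mod 7) from one leap year to the next four years later (or differs when a century non-leap intervenes).
Leap-day weekdays: 1776:Thu 1780:Tue 1784:Sun 1788:Fri 1792:Wed 1796:Mon✓ 1804:Wed 1808:Mon✓ 1812:Sat 1816:Thu 1820:Tue 1824:Sun 1828:Fri 1832:Wed 1836:Mon✓ 1840:Sat 1844:Thu 1848:Tue 1852:Sun 1856:Fri 1860:Wed 1864:Mon✓ 1868:Sat 1872:Thu 1876:Tue 1880:Sun 1884:Fri 1888:Wed
Monday: 1796, 1808, 1836, 1864 → 4.

4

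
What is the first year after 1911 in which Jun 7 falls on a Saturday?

From one year to the next, a fixed date's weekday advances by 1, or by 2 when a Feb 29 lies between the two dates.
1911: June 7 is Wednesday.
1912: Friday (+2)
1913: Saturday (+1)
Jun 7 falls on a Saturday in 1913.

1913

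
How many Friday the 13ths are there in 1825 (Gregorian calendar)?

Check the 13th of each month of 1825: Jan 13: Thu, Feb 13: Sun, Mar 13: Sun, Apr 13: Wed, May 13: Fri, Jun 13: Mon, Jul 13: Wed, Aug 13: Sat, Sep 13: Tue, Oct 13: Thu, Nov 13: Sun, Dec 13: Tue.
Friday occurs in May — 1 month.

1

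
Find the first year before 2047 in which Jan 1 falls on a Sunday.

Jan 1 advances by 2 weekdays after a leap year and by 1 after a common year.
2047: Jan 1 is Tuesday.
2046: Monday
2045: Sunday
2045 begins on a Sunday

2045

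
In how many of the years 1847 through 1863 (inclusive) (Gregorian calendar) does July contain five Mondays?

7

July has 31 days; it has five Mondays when Monday falls among the first (month-length − 28) days — i.e. when July 1 is one of Monday/Sunday/Saturday.
July 1 by year: 1847:Thu 1848:Sat✓ 1849:Sun✓ 1850:Mon✓ 1851:Tue 1852:Thu 1853:Fri 1854:Sat✓ 1855:Sun✓ 1856:Tue 1857:Wed 1858:Thu 1859:Fri 1860:Sun✓ 1861:Mon✓ 1862:Tue 1863:Wed
Years with five Mondays: 1848, 1849, 1850, 1854, 1855, 1860, 1861 → 7.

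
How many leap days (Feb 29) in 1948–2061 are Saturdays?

4

Leap years in 1948–2061: 29 of them.
Feb 29 weekday advances by 5 (mod 7) from one leap year to the next four years later (or differs when a century non-leap intervenes).
Leap-day weekdays: 1948:Sun 1952:Fri 1956:Wed 1960:Mon 1964:Sat✓ 1968:Thu 1972:Tue 1976:Sun 1980:Fri 1984:Wed 1988:Mon 1992:Sat✓ 1996:Thu …(3 more)… 2012:Wed 2016:Mon 2020:Sat✓ 2024:Thu 2028:Tue 2032:Sun 2036:Fri 2040:Wed 2044:Mon 2048:Sat✓ 2052:Thu 2056:Tue 2060:Sun
Saturday: 1964, 1992, 2020, 2048 → 4.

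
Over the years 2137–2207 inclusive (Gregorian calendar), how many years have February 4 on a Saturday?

10

Track February 4's weekday year by year (advancing +1, or +2 across a Feb 29):
  2137: Mon  2138: Tue (+1)  2139: Wed (+1)  2140: Thu (+1)  2141: Sat (+2) ✓
  2142: Sun (+1)  2143: Mon (+1)  2144: Tue (+1)  2145: Thu (+2)  2146: Fri (+1)
  2147: Sat (+1) ✓  2148: Sun (+1)  2149: Tue (+2)  2150: Wed (+1)  … (43 more years) …
  2194: Tue (+1)  2195: Wed (+1)  2196: Thu (+1)  2197: Sat (+2) ✓  2198: Sun (+1)
  2199: Mon (+1)  2200: Tue (+1)  2201: Wed (+1)  2202: Thu (+1)  2203: Fri (+1)
  2204: Sat (+1) ✓  2205: Mon (+2)  2206: Tue (+1)  2207: Wed (+1)
Saturday years: 2141, 2147, 2158, 2164, 2169, 2175, 2186, 2192, 2197, 2204 — 10 in total.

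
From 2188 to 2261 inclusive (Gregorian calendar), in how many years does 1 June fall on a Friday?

11

Track 1 June's weekday year by year (advancing +1, or +2 across a Feb 29):
  2188: Sun  2189: Mon (+1)  2190: Tue (+1)  2191: Wed (+1)  2192: Fri (+2) ✓
  2193: Sat (+1)  2194: Sun (+1)  2195: Mon (+1)  2196: Wed (+2)  2197: Thu (+1)
  2198: Fri (+1) ✓  2199: Sat (+1)  2200: Sun (+1)  2201: Mon (+1)  … (46 more years) …
  2248: Thu (+2)  2249: Fri (+1) ✓  2250: Sat (+1)  2251: Sun (+1)  2252: Tue (+2)
  2253: Wed (+1)  2254: Thu (+1)  2255: Fri (+1) ✓  2256: Sun (+2)  2257: Mon (+1)
  2258: Tue (+1)  2259: Wed (+1)  2260: Fri (+2) ✓  2261: Sat (+1)
Friday years: 2192, 2198, 2204, 2210, 2221, 2227, 2232, 2238, 2249, 2255, 2260 — 11 in total.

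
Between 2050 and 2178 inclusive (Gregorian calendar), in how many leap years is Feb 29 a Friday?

5

Leap years in 2050–2178: 31 of them.
Feb 29 weekday advances by 5 (mod 7) from one leap year to the next four years later (or differs when a century non-leap intervenes).
Leap-day weekdays: 2052:Thu 2056:Tue 2060:Sun 2064:Fri✓ 2068:Wed 2072:Mon 2076:Sat 2080:Thu 2084:Tue 2088:Sun 2092:Fri✓ 2096:Wed 2104:Fri✓ …(5 more)… 2128:Sun 2132:Fri✓ 2136:Wed 2140:Mon 2144:Sat 2148:Thu 2152:Tue 2156:Sun 2160:Fri✓ 2164:Wed 2168:Mon 2172:Sat 2176:Thu
Friday: 2064, 2092, 2104, 2132, 2160 → 5.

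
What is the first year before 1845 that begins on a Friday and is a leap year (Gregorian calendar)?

1836

Jan 1 advances by 2 weekdays after a leap year and by 1 after a common year.
1845: Jan 1 is Wednesday.
1844: Monday (leap)
1843: Sunday
1842: Saturday
1841: Friday
1840: Wednesday (leap)
1839: Tuesday
1838: Monday
1837: Sunday
1836: Friday (leap)
1836 begins on a Friday and is a leap year.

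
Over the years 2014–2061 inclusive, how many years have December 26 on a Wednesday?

6

Track December 26's weekday year by year (advancing +1, or +2 across a Feb 29):
  2014: Fri  2015: Sat (+1)  2016: Mon (+2)  2017: Tue (+1)  2018: Wed (+1) ✓
  2019: Thu (+1)  2020: Sat (+2)  2021: Sun (+1)  2022: Mon (+1)  2023: Tue (+1)
  2024: Thu (+2)  2025: Fri (+1)  2026: Sat (+1)  2027: Sun (+1)  … (20 more years) …
  2048: Sat (+2)  2049: Sun (+1)  2050: Mon (+1)  2051: Tue (+1)  2052: Thu (+2)
  2053: Fri (+1)  2054: Sat (+1)  2055: Sun (+1)  2056: Tue (+2)  2057: Wed (+1) ✓
  2058: Thu (+1)  2059: Fri (+1)  2060: Sun (+2)  2061: Mon (+1)
Wednesday years: 2018, 2029, 2035, 2040, 2046, 2057 — 6 in total.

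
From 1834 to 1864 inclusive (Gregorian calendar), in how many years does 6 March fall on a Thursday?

5

Track 6 March's weekday year by year (advancing +1, or +2 across a Feb 29):
  1834: Thu ✓  1835: Fri (+1)  1836: Sun (+2)  1837: Mon (+1)  1838: Tue (+1)
  1839: Wed (+1)  1840: Fri (+2)  1841: Sat (+1)  1842: Sun (+1)  1843: Mon (+1)
  1844: Wed (+2)  1845: Thu (+1) ✓  1846: Fri (+1)  1847: Sat (+1)  … (3 more years) …
  1851: Thu (+1) ✓  1852: Sat (+2)  1853: Sun (+1)  1854: Mon (+1)  1855: Tue (+1)
  1856: Thu (+2) ✓  1857: Fri (+1)  1858: Sat (+1)  1859: Sun (+1)  1860: Tue (+2)
  1861: Wed (+1)  1862: Thu (+1) ✓  1863: Fri (+1)  1864: Sun (+2)
Thursday years: 1834, 1845, 1851, 1856, 1862 — 5 in total.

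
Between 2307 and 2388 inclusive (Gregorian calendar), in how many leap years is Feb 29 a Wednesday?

3

Leap years in 2307–2388: 21 of them.
Feb 29 weekday advances by 5 (mod 7) from one leap year to the next four years later (or differs when a century non-leap intervenes).
Leap-day weekdays: 2308:Sat 2312:Thu 2316:Tue 2320:Sun 2324:Fri 2328:Wed✓ 2332:Mon 2336:Sat 2340:Thu 2344:Tue 2348:Sun 2352:Fri 2356:Wed✓ 2360:Mon 2364:Sat 2368:Thu 2372:Tue 2376:Sun 2380:Fri 2384:Wed✓ 2388:Mon
Wednesday: 2328, 2356, 2384 → 3.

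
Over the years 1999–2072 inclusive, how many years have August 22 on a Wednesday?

Track August 22's weekday year by year (advancing +1, or +2 across a Feb 29):
  1999: Sun  2000: Tue (+2)  2001: Wed (+1) ✓  2002: Thu (+1)  2003: Fri (+1)
  2004: Sun (+2)  2005: Mon (+1)  2006: Tue (+1)  2007: Wed (+1) ✓  2008: Fri (+2)
  2009: Sat (+1)  2010: Sun (+1)  2011: Mon (+1)  2012: Wed (+2) ✓  … (46 more years) …
  2059: Fri (+1)  2060: Sun (+2)  2061: Mon (+1)  2062: Tue (+1)  2063: Wed (+1) ✓
  2064: Fri (+2)  2065: Sat (+1)  2066: Sun (+1)  2067: Mon (+1)  2068: Wed (+2) ✓
  2069: Thu (+1)  2070: Fri (+1)  2071: Sat (+1)  2072: Mon (+2)
Wednesday years: 2001, 2007, 2012, 2018, 2029, 2035, 2040, 2046, 2057, 2063, 2068 — 11 in total.

11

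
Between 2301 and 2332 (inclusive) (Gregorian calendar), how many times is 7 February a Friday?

5

Track 7 February's weekday year by year (advancing +1, or +2 across a Feb 29):
  2301: Thu  2302: Fri (+1) ✓  2303: Sat (+1)  2304: Sun (+1)  2305: Tue (+2)
  2306: Wed (+1)  2307: Thu (+1)  2308: Fri (+1) ✓  2309: Sun (+2)  2310: Mon (+1)
  2311: Tue (+1)  2312: Wed (+1)  2313: Fri (+2) ✓  2314: Sat (+1)  … (4 more years) …
  2319: Fri (+1) ✓  2320: Sat (+1)  2321: Mon (+2)  2322: Tue (+1)  2323: Wed (+1)
  2324: Thu (+1)  2325: Sat (+2)  2326: Sun (+1)  2327: Mon (+1)  2328: Tue (+1)
  2329: Thu (+2)  2330: Fri (+1) ✓  2331: Sat (+1)  2332: Sun (+1)
Friday years: 2302, 2308, 2313, 2319, 2330 — 5 in total.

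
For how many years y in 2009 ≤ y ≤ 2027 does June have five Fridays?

June has 30 days; it has five Fridays when Friday falls among the first (month-length − 28) days — i.e. when June 1 is one of Friday/Thursday.
June 1 by year: 2009:Mon 2010:Tue 2011:Wed 2012:Fri✓ 2013:Sat 2014:Sun 2015:Mon 2016:Wed 2017:Thu✓ 2018:Fri✓ 2019:Sat 2020:Mon 2021:Tue 2022:Wed 2023:Thu✓ 2024:Sat 2025:Sun 2026:Mon 2027:Tue
Years with five Fridays: 2012, 2017, 2018, 2023 → 4.

4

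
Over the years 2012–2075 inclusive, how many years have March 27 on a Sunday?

9

Track March 27's weekday year by year (advancing +1, or +2 across a Feb 29):
  2012: Tue  2013: Wed (+1)  2014: Thu (+1)  2015: Fri (+1)  2016: Sun (+2) ✓
  2017: Mon (+1)  2018: Tue (+1)  2019: Wed (+1)  2020: Fri (+2)  2021: Sat (+1)
  2022: Sun (+1) ✓  2023: Mon (+1)  2024: Wed (+2)  2025: Thu (+1)  … (36 more years) …
  2062: Mon (+1)  2063: Tue (+1)  2064: Thu (+2)  2065: Fri (+1)  2066: Sat (+1)
  2067: Sun (+1) ✓  2068: Tue (+2)  2069: Wed (+1)  2070: Thu (+1)  2071: Fri (+1)
  2072: Sun (+2) ✓  2073: Mon (+1)  2074: Tue (+1)  2075: Wed (+1)
Sunday years: 2016, 2022, 2033, 2039, 2044, 2050, 2061, 2067, 2072 — 9 in total.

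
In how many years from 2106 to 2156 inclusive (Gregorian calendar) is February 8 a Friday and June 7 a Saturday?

1

Check each year's weekday for February 8 and June 7:
  2106: Mon/Mon  2107: Tue/Tue  2108: Wed/Thu  2109: Fri/Fri  2110: Sat/Sat  2111: Sun/Sun  2112: Mon/Tue  2113: Wed/Wed  2114: Thu/Thu  2115: Fri/Fri  2116: Sat/Sun  2117: Mon/Mon  2118: Tue/Tue  2119: Wed/Wed  …(23 more)…  2143: Fri/Fri  2144: Sat/Sun  2145: Mon/Mon  2146: Tue/Tue  2147: Wed/Wed  2148: Thu/Fri  2149: Sat/Sat  2150: Sun/Sun  2151: Mon/Mon  2152: Tue/Wed  2153: Thu/Thu  2154: Fri/Fri  2155: Sat/Sat  2156: Sun/Mon
Both conditions hold in: 2132 — 1.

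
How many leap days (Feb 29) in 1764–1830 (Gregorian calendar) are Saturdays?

Leap years in 1764–1830: 16 of them.
Feb 29 weekday advances by 5 (mod 7) from one leap year to the next four years later (or differs when a century non-leap intervenes).
Leap-day weekdays: 1764:Wed 1768:Mon 1772:Sat✓ 1776:Thu 1780:Tue 1784:Sun 1788:Fri 1792:Wed 1796:Mon 1804:Wed 1808:Mon 1812:Sat✓ 1816:Thu 1820:Tue 1824:Sun 1828:Fri
Saturday: 1772, 1812 → 2.

2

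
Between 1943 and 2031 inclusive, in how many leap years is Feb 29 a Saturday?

Leap years in 1943–2031: 22 of them.
Feb 29 weekday advances by 5 (mod 7) from one leap year to the next four years later (or differs when a century non-leap intervenes).
Leap-day weekdays: 1944:Tue 1948:Sun 1952:Fri 1956:Wed 1960:Mon 1964:Sat✓ 1968:Thu 1972:Tue 1976:Sun 1980:Fri 1984:Wed 1988:Mon 1992:Sat✓ 1996:Thu 2000:Tue 2004:Sun 2008:Fri 2012:Wed 2016:Mon 2020:Sat✓ 2024:Thu 2028:Tue
Saturday: 1964, 1992, 2020 → 3.

3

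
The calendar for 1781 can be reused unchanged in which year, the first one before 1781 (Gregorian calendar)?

1770

Two years share a calendar iff Jan 1 falls on the same weekday and both are leap or both are common. 1781: Jan 1 is Monday, common year.
1780: Jan 1 Saturday, leap
1779: Jan 1 Friday, common
1778: Jan 1 Thursday, common
1777: Jan 1 Wednesday, common
1776: Jan 1 Monday, leap
1775: Jan 1 Sunday, common
1774: Jan 1 Saturday, common
1773: Jan 1 Friday, common
1772: Jan 1 Wednesday, leap
1771: Jan 1 Tuesday, common
1770: Jan 1 Monday, common
1770 matches on both conditions.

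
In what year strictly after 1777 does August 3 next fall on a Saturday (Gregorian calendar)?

1782

From one year to the next, a fixed date's weekday advances by 1, or by 2 when a Feb 29 lies between the two dates.
1777: August 3 is Sunday.
1778: Monday (+1)
1779: Tuesday (+1)
1780: Thursday (+2)
1781: Friday (+1)
1782: Saturday (+1)
August 3 falls on a Saturday in 1782.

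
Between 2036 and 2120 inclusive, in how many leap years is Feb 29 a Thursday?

Leap years in 2036–2120: 21 of them.
Feb 29 weekday advances by 5 (mod 7) from one leap year to the next four years later (or differs when a century non-leap intervenes).
Leap-day weekdays: 2036:Fri 2040:Wed 2044:Mon 2048:Sat 2052:Thu✓ 2056:Tue 2060:Sun 2064:Fri 2068:Wed 2072:Mon 2076:Sat 2080:Thu✓ 2084:Tue 2088:Sun 2092:Fri 2096:Wed 2104:Fri 2108:Wed 2112:Mon 2116:Sat 2120:Thu✓
Thursday: 2052, 2080, 2120 → 3.

3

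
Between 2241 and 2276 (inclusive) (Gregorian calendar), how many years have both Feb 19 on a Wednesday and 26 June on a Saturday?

0

Check each year's weekday for Feb 19 and 26 June:
  2241: Fri/Sat  2242: Sat/Sun  2243: Sun/Mon  2244: Mon/Wed  2245: Wed/Thu  2246: Thu/Fri  2247: Fri/Sat  2248: Sat/Mon  2249: Mon/Tue  2250: Tue/Wed  2251: Wed/Thu  2252: Thu/Sat  2253: Sat/Sun  2254: Sun/Mon  …(8 more)…  2263: Thu/Fri  2264: Fri/Sun  2265: Sun/Mon  2266: Mon/Tue  2267: Tue/Wed  2268: Wed/Fri  2269: Fri/Sat  2270: Sat/Sun  2271: Sun/Mon  2272: Mon/Wed  2273: Wed/Thu  2274: Thu/Fri  2275: Fri/Sat  2276: Sat/Mon
Both conditions hold in: no year — 0.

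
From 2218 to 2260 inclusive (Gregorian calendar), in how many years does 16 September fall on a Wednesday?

Track 16 September's weekday year by year (advancing +1, or +2 across a Feb 29):
  2218: Wed ✓  2219: Thu (+1)  2220: Sat (+2)  2221: Sun (+1)  2222: Mon (+1)
  2223: Tue (+1)  2224: Thu (+2)  2225: Fri (+1)  2226: Sat (+1)  2227: Sun (+1)
  2228: Tue (+2)  2229: Wed (+1) ✓  2230: Thu (+1)  2231: Fri (+1)  … (15 more years) …
  2247: Thu (+1)  2248: Sat (+2)  2249: Sun (+1)  2250: Mon (+1)  2251: Tue (+1)
  2252: Thu (+2)  2253: Fri (+1)  2254: Sat (+1)  2255: Sun (+1)  2256: Tue (+2)
  2257: Wed (+1) ✓  2258: Thu (+1)  2259: Fri (+1)  2260: Sun (+2)
Wednesday years: 2218, 2229, 2235, 2240, 2246, 2257 — 6 in total.

6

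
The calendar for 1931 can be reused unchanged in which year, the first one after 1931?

Two years share a calendar iff Jan 1 falls on the same weekday and both are leap or both are common. 1931: Jan 1 is Thursday, common year.
1932: Jan 1 Friday, leap
1933: Jan 1 Sunday, common
1934: Jan 1 Monday, common
1935: Jan 1 Tuesday, common
1936: Jan 1 Wednesday, leap
1937: Jan 1 Friday, common
1938: Jan 1 Saturday, common
1939: Jan 1 Sunday, common
1940: Jan 1 Monday, leap
1941: Jan 1 Wednesday, common
1942: Jan 1 Thursday, common
1942 matches on both conditions.

1942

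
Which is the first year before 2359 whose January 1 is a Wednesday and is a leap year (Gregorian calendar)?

Jan 1 advances by 2 weekdays after a leap year and by 1 after a common year.
2359: Jan 1 is Thursday.
2358: Wednesday
2357: Tuesday
2356: Sunday (leap)
2355: Saturday
2354: Friday
2353: Thursday
2352: Tuesday (leap)
2351: Monday
2350: Sunday
2349: Saturday
2348: Thursday (leap)
2347: Wednesday
2346: Tuesday
2345: Monday
2344: Saturday (leap)
2343: Friday
2342: Thursday
2341: Wednesday
2340: Monday (leap)
2339: Sunday
2338: Saturday
2337: Friday
2336: Wednesday (leap)
2336 begins on a Wednesday and is a leap year.

2336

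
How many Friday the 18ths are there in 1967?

1

Check the 18th of each month of 1967: Jan 18: Wed, Feb 18: Sat, Mar 18: Sat, Apr 18: Tue, May 18: Thu, Jun 18: Sun, Jul 18: Tue, Aug 18: Fri, Sep 18: Mon, Oct 18: Wed, Nov 18: Sat, Dec 18: Mon.
Friday occurs in August — 1 month.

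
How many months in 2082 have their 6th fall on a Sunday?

2

Check the 6th of each month of 2082: Jan 6: Tue, Feb 6: Fri, Mar 6: Fri, Apr 6: Mon, May 6: Wed, Jun 6: Sat, Jul 6: Mon, Aug 6: Thu, Sep 6: Sun, Oct 6: Tue, Nov 6: Fri, Dec 6: Sun.
Sunday occurs in September, December — 2 months.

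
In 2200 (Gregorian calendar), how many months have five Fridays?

4

A month of length L has five Fridays iff its first Friday is on day ≤ L−28 (so day 1–3 in a 31-day month, 1–2 in a 30-day month, day 1 in a leap February).
Checking each month of 2200: Jan starts Wed (31d) ✓; Feb starts Sat (28d); Mar starts Sat (31d); Apr starts Tue (30d); May starts Thu (31d) ✓; Jun starts Sun (30d); Jul starts Tue (31d); Aug starts Fri (31d) ✓; Sep starts Mon (30d); Oct starts Wed (31d) ✓; Nov starts Sat (30d); Dec starts Mon (31d).
Five-Friday months: January, May, August, October → 4.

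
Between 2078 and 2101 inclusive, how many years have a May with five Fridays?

10

May has 31 days; it has five Fridays when Friday falls among the first (month-length − 28) days — i.e. when May 1 is one of Friday/Thursday/Wednesday.
May 1 by year: 2078:Sun 2079:Mon 2080:Wed✓ 2081:Thu✓ 2082:Fri✓ 2083:Sat 2084:Mon 2085:Tue 2086:Wed✓ 2087:Thu✓ 2088:Sat 2089:Sun 2090:Mon 2091:Tue 2092:Thu✓ 2093:Fri✓ 2094:Sat 2095:Sun 2096:Tue 2097:Wed✓ 2098:Thu✓ 2099:Fri✓ 2100:Sat 2101:Sun
Years with five Fridays: 2080, 2081, 2082, 2086, 2087, 2092, 2093, 2097, 2098, 2099 → 10.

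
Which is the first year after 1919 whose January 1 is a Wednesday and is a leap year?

Jan 1 advances by 2 weekdays after a leap year and by 1 after a common year.
1919: Jan 1 is Wednesday.
1920: Thursday (leap)
1921: Saturday
1922: Sunday
1923: Monday
1924: Tuesday (leap)
1925: Thursday
1926: Friday
1927: Saturday
1928: Sunday (leap)
1929: Tuesday
1930: Wednesday
1931: Thursday
1932: Friday (leap)
1933: Sunday
1934: Monday
1935: Tuesday
1936: Wednesday (leap)
1936 begins on a Wednesday and is a leap year.

1936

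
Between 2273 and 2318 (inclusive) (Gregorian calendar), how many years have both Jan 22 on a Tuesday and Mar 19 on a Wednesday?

Check each year's weekday for Jan 22 and Mar 19:
  2273: Wed/Wed  2274: Thu/Thu  2275: Fri/Fri  2276: Sat/Sun  2277: Mon/Mon  2278: Tue/Tue  2279: Wed/Wed  2280: Thu/Fri  2281: Sat/Sat  2282: Sun/Sun  2283: Mon/Mon  2284: Tue/Wed ✓  2285: Thu/Thu  2286: Fri/Fri  …(18 more)…  2305: Sun/Sun  2306: Mon/Mon  2307: Tue/Tue  2308: Wed/Thu  2309: Fri/Fri  2310: Sat/Sat  2311: Sun/Sun  2312: Mon/Tue  2313: Wed/Wed  2314: Thu/Thu  2315: Fri/Fri  2316: Sat/Sun  2317: Mon/Mon  2318: Tue/Tue
Both conditions hold in: 2284 — 1.

1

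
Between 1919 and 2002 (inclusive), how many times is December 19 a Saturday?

Track December 19's weekday year by year (advancing +1, or +2 across a Feb 29):
  1919: Fri  1920: Sun (+2)  1921: Mon (+1)  1922: Tue (+1)  1923: Wed (+1)
  1924: Fri (+2)  1925: Sat (+1) ✓  1926: Sun (+1)  1927: Mon (+1)  1928: Wed (+2)
  1929: Thu (+1)  1930: Fri (+1)  1931: Sat (+1) ✓  1932: Mon (+2)  … (56 more years) …
  1989: Tue (+1)  1990: Wed (+1)  1991: Thu (+1)  1992: Sat (+2) ✓  1993: Sun (+1)
  1994: Mon (+1)  1995: Tue (+1)  1996: Thu (+2)  1997: Fri (+1)  1998: Sat (+1) ✓
  1999: Sun (+1)  2000: Tue (+2)  2001: Wed (+1)  2002: Thu (+1)
Saturday years: 1925, 1931, 1936, 1942, 1953, 1959, 1964, 1970, 1981, 1987, 1992, 1998 — 12 in total.

12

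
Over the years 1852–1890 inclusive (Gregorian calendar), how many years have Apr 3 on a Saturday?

Track Apr 3's weekday year by year (advancing +1, or +2 across a Feb 29):
  1852: Sat ✓  1853: Sun (+1)  1854: Mon (+1)  1855: Tue (+1)  1856: Thu (+2)
  1857: Fri (+1)  1858: Sat (+1) ✓  1859: Sun (+1)  1860: Tue (+2)  1861: Wed (+1)
  1862: Thu (+1)  1863: Fri (+1)  1864: Sun (+2)  1865: Mon (+1)  … (11 more years) …
  1877: Tue (+1)  1878: Wed (+1)  1879: Thu (+1)  1880: Sat (+2) ✓  1881: Sun (+1)
  1882: Mon (+1)  1883: Tue (+1)  1884: Thu (+2)  1885: Fri (+1)  1886: Sat (+1) ✓
  1887: Sun (+1)  1888: Tue (+2)  1889: Wed (+1)  1890: Thu (+1)
Saturday years: 1852, 1858, 1869, 1875, 1880, 1886 — 6 in total.

6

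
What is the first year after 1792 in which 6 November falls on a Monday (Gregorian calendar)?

From one year to the next, a fixed date's weekday advances by 1, or by 2 when a Feb 29 lies between the two dates.
1792: November 6 is Tuesday.
1793: Wednesday (+1)
1794: Thursday (+1)
1795: Friday (+1)
1796: Sunday (+2)
1797: Monday (+1)
6 November falls on a Monday in 1797.

1797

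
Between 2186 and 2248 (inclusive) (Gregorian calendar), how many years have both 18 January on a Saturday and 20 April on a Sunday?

Check each year's weekday for 18 January and 20 April:
  2186: Wed/Thu  2187: Thu/Fri  2188: Fri/Sun  2189: Sun/Mon  2190: Mon/Tue  2191: Tue/Wed  2192: Wed/Fri  2193: Fri/Sat  2194: Sat/Sun ✓  2195: Sun/Mon  2196: Mon/Wed  2197: Wed/Thu  2198: Thu/Fri  2199: Fri/Sat  …(35 more)…  2235: Sun/Mon  2236: Mon/Wed  2237: Wed/Thu  2238: Thu/Fri  2239: Fri/Sat  2240: Sat/Mon  2241: Mon/Tue  2242: Tue/Wed  2243: Wed/Thu  2244: Thu/Sat  2245: Sat/Sun ✓  2246: Sun/Mon  2247: Mon/Tue  2248: Tue/Thu
Both conditions hold in: 2194, 2200, 2206, 2217, 2223, 2234, 2245 — 7.

7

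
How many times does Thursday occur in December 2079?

4

December 2079 has 31 days and begins on Friday.
The first Thursday is December 7.
Thursdays fall on 7, 14, 21, 28 — that's 4.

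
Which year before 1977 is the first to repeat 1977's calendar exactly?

Two years share a calendar iff Jan 1 falls on the same weekday and both are leap or both are common. 1977: Jan 1 is Saturday, common year.
1976: Jan 1 Thursday, leap
1975: Jan 1 Wednesday, common
1974: Jan 1 Tuesday, common
1973: Jan 1 Monday, common
1972: Jan 1 Saturday, leap
1971: Jan 1 Friday, common
1970: Jan 1 Thursday, common
1969: Jan 1 Wednesday, common
1968: Jan 1 Monday, leap
1967: Jan 1 Sunday, common
1966: Jan 1 Saturday, common
1966 matches on both conditions.

1966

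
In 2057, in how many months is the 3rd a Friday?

Check the 3rd of each month of 2057: Jan 3: Wed, Feb 3: Sat, Mar 3: Sat, Apr 3: Tue, May 3: Thu, Jun 3: Sun, Jul 3: Tue, Aug 3: Fri, Sep 3: Mon, Oct 3: Wed, Nov 3: Sat, Dec 3: Mon.
Friday occurs in August — 1 month.

1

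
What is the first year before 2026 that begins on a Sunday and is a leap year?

Jan 1 advances by 2 weekdays after a leap year and by 1 after a common year.
2026: Jan 1 is Thursday.
2025: Wednesday
2024: Monday (leap)
2023: Sunday
2022: Saturday
2021: Friday
2020: Wednesday (leap)
2019: Tuesday
2018: Monday
2017: Sunday
2016: Friday (leap)
2015: Thursday
2014: Wednesday
2013: Tuesday
2012: Sunday (leap)
2012 begins on a Sunday and is a leap year.

2012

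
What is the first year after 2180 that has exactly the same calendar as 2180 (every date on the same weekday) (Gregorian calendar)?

2220

Two years share a calendar iff Jan 1 falls on the same weekday and both are leap or both are common. 2180: Jan 1 is Saturday, leap year.
2181: Jan 1 Monday, common
2182: Jan 1 Tuesday, common
2183: Jan 1 Wednesday, common
2184: Jan 1 Thursday, leap
2185: Jan 1 Saturday, common
2186: Jan 1 Sunday, common
2187: Jan 1 Monday, common
2188: Jan 1 Tuesday, leap
2189: Jan 1 Thursday, common
2190: Jan 1 Friday, common
2191: Jan 1 Saturday, common
2192: Jan 1 Sunday, leap
2193: Jan 1 Tuesday, common
2194: Jan 1 Wednesday, common
2195: Jan 1 Thursday, common
2196: Jan 1 Friday, leap
2197: Jan 1 Sunday, common
2198: Jan 1 Monday, common
2199: Jan 1 Tuesday, common
2200: Jan 1 Wednesday, common
2201: Jan 1 Thursday, common
2202: Jan 1 Friday, common
2203: Jan 1 Saturday, common
2204: Jan 1 Sunday, leap
2205: Jan 1 Tuesday, common
2206: Jan 1 Wednesday, common
2207: Jan 1 Thursday, common
2208: Jan 1 Friday, leap
2209: Jan 1 Sunday, common
2210: Jan 1 Monday, common
2211: Jan 1 Tuesday, common
2212: Jan 1 Wednesday, leap
2213: Jan 1 Friday, common
2214: Jan 1 Saturday, common
2215: Jan 1 Sunday, common
2216: Jan 1 Monday, leap
2217: Jan 1 Wednesday, common
2218: Jan 1 Thursday, common
2219: Jan 1 Friday, common
2220: Jan 1 Saturday, leap
2220 matches on both conditions.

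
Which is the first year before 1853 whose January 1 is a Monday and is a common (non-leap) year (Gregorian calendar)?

1849

Jan 1 advances by 2 weekdays after a leap year and by 1 after a common year.
1853: Jan 1 is Saturday.
1852: Thursday (leap)
1851: Wednesday
1850: Tuesday
1849: Monday
1849 begins on a Monday and is a common year.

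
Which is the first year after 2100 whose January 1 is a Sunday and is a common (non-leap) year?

2102

Jan 1 advances by 2 weekdays after a leap year and by 1 after a common year.
2100: Jan 1 is Friday.
2101: Saturday
2102: Sunday
2102 begins on a Sunday and is a common year.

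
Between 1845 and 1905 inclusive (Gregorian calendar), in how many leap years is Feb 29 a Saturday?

Leap years in 1845–1905: 14 of them.
Feb 29 weekday advances by 5 (mod 7) from one leap year to the next four years later (or differs when a century non-leap intervenes).
Leap-day weekdays: 1848:Tue 1852:Sun 1856:Fri 1860:Wed 1864:Mon 1868:Sat✓ 1872:Thu 1876:Tue 1880:Sun 1884:Fri 1888:Wed 1892:Mon 1896:Sat✓ 1904:Mon
Saturday: 1868, 1896 → 2.

2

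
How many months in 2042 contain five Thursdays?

A month of length L has five Thursdays iff its first Thursday is on day ≤ L−28 (so day 1–3 in a 31-day month, 1–2 in a 30-day month, day 1 in a leap February).
Checking each month of 2042: Jan starts Wed (31d) ✓; Feb starts Sat (28d); Mar starts Sat (31d); Apr starts Tue (30d); May starts Thu (31d) ✓; Jun starts Sun (30d); Jul starts Tue (31d) ✓; Aug starts Fri (31d); Sep starts Mon (30d); Oct starts Wed (31d) ✓; Nov starts Sat (30d); Dec starts Mon (31d).
Five-Thursday months: January, May, July, October → 4.

4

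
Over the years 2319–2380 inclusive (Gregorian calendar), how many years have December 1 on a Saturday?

Track December 1's weekday year by year (advancing +1, or +2 across a Feb 29):
  2319: Mon  2320: Wed (+2)  2321: Thu (+1)  2322: Fri (+1)  2323: Sat (+1) ✓
  2324: Mon (+2)  2325: Tue (+1)  2326: Wed (+1)  2327: Thu (+1)  2328: Sat (+2) ✓
  2329: Sun (+1)  2330: Mon (+1)  2331: Tue (+1)  2332: Thu (+2)  … (34 more years) …
  2367: Fri (+1)  2368: Sun (+2)  2369: Mon (+1)  2370: Tue (+1)  2371: Wed (+1)
  2372: Fri (+2)  2373: Sat (+1) ✓  2374: Sun (+1)  2375: Mon (+1)  2376: Wed (+2)
  2377: Thu (+1)  2378: Fri (+1)  2379: Sat (+1) ✓  2380: Mon (+2)
Saturday years: 2323, 2328, 2334, 2345, 2351, 2356, 2362, 2373, 2379 — 9 in total.

9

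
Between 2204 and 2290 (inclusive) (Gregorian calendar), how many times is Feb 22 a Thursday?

Track Feb 22's weekday year by year (advancing +1, or +2 across a Feb 29):
  2204: Wed  2205: Fri (+2)  2206: Sat (+1)  2207: Sun (+1)  2208: Mon (+1)
  2209: Wed (+2)  2210: Thu (+1) ✓  2211: Fri (+1)  2212: Sat (+1)  2213: Mon (+2)
  2214: Tue (+1)  2215: Wed (+1)  2216: Thu (+1) ✓  2217: Sat (+2)  … (59 more years) …
  2277: Thu (+2) ✓  2278: Fri (+1)  2279: Sat (+1)  2280: Sun (+1)  2281: Tue (+2)
  2282: Wed (+1)  2283: Thu (+1) ✓  2284: Fri (+1)  2285: Sun (+2)  2286: Mon (+1)
  2287: Tue (+1)  2288: Wed (+1)  2289: Fri (+2)  2290: Sat (+1)
Thursday years: 2210, 2216, 2221, 2227, 2238, 2244, 2249, 2255, 2266, 2272, 2277, 2283 — 12 in total.

12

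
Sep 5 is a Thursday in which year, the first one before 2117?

2115

From one year to the next, a fixed date's weekday advances by 1, or by 2 when a Feb 29 lies between the two dates.
2117: September 5 is Sunday.
2116: Saturday (−1)
2115: Thursday (−2)
Sep 5 falls on a Thursday in 2115.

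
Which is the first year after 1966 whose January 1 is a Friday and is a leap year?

Jan 1 advances by 2 weekdays after a leap year and by 1 after a common year.
1966: Jan 1 is Saturday.
1967: Sunday
1968: Monday (leap)
1969: Wednesday
1970: Thursday
1971: Friday
1972: Saturday (leap)
1973: Monday
1974: Tuesday
1975: Wednesday
1976: Thursday (leap)
1977: Saturday
1978: Sunday
1979: Monday
1980: Tuesday (leap)
1981: Thursday
1982: Friday
1983: Saturday
1984: Sunday (leap)
1985: Tuesday
1986: Wednesday
1987: Thursday
1988: Friday (leap)
1988 begins on a Friday and is a leap year.

1988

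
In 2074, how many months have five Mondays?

A month of length L has five Mondays iff its first Monday is on day ≤ L−28 (so day 1–3 in a 31-day month, 1–2 in a 30-day month, day 1 in a leap February).
Checking each month of 2074: Jan starts Mon (31d) ✓; Feb starts Thu (28d); Mar starts Thu (31d); Apr starts Sun (30d) ✓; May starts Tue (31d); Jun starts Fri (30d); Jul starts Sun (31d) ✓; Aug starts Wed (31d); Sep starts Sat (30d); Oct starts Mon (31d) ✓; Nov starts Thu (30d); Dec starts Sat (31d) ✓.
Five-Monday months: January, April, July, October, December → 5.

5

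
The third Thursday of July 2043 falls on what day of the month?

July 1, 2043 is a Wednesday, so the first Thursday is the 2nd.
The third Thursday is 2 + 14 = 16.

16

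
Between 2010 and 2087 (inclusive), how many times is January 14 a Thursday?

12

Track January 14's weekday year by year (advancing +1, or +2 across a Feb 29):
  2010: Thu ✓  2011: Fri (+1)  2012: Sat (+1)  2013: Mon (+2)  2014: Tue (+1)
  2015: Wed (+1)  2016: Thu (+1) ✓  2017: Sat (+2)  2018: Sun (+1)  2019: Mon (+1)
  2020: Tue (+1)  2021: Thu (+2) ✓  2022: Fri (+1)  2023: Sat (+1)  … (50 more years) …
  2074: Sun (+1)  2075: Mon (+1)  2076: Tue (+1)  2077: Thu (+2) ✓  2078: Fri (+1)
  2079: Sat (+1)  2080: Sun (+1)  2081: Tue (+2)  2082: Wed (+1)  2083: Thu (+1) ✓
  2084: Fri (+1)  2085: Sun (+2)  2086: Mon (+1)  2087: Tue (+1)
Thursday years: 2010, 2016, 2021, 2027, 2038, 2044, 2049, 2055, 2066, 2072, 2077, 2083 — 12 in total.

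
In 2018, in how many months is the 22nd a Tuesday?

Check the 22nd of each month of 2018: Jan 22: Mon, Feb 22: Thu, Mar 22: Thu, Apr 22: Sun, May 22: Tue, Jun 22: Fri, Jul 22: Sun, Aug 22: Wed, Sep 22: Sat, Oct 22: Mon, Nov 22: Thu, Dec 22: Sat.
Tuesday occurs in May — 1 month.

1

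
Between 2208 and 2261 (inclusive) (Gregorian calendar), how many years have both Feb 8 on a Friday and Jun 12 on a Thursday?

Check each year's weekday for Feb 8 and Jun 12:
  2208: Mon/Sun  2209: Wed/Mon  2210: Thu/Tue  2211: Fri/Wed  2212: Sat/Fri  2213: Mon/Sat  2214: Tue/Sun  2215: Wed/Mon  2216: Thu/Wed  2217: Sat/Thu  2218: Sun/Fri  2219: Mon/Sat  2220: Tue/Mon  2221: Thu/Tue  …(26 more)…  2248: Tue/Mon  2249: Thu/Tue  2250: Fri/Wed  2251: Sat/Thu  2252: Sun/Sat  2253: Tue/Sun  2254: Wed/Mon  2255: Thu/Tue  2256: Fri/Thu ✓  2257: Sun/Fri  2258: Mon/Sat  2259: Tue/Sun  2260: Wed/Tue  2261: Fri/Wed
Both conditions hold in: 2228, 2256 — 2.

2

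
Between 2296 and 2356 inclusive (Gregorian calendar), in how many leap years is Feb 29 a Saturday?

3

Leap years in 2296–2356: 15 of them.
Feb 29 weekday advances by 5 (mod 7) from one leap year to the next four years later (or differs when a century non-leap intervenes).
Leap-day weekdays: 2296:Sat✓ 2304:Mon 2308:Sat✓ 2312:Thu 2316:Tue 2320:Sun 2324:Fri 2328:Wed 2332:Mon 2336:Sat✓ 2340:Thu 2344:Tue 2348:Sun 2352:Fri 2356:Wed
Saturday: 2296, 2308, 2336 → 3.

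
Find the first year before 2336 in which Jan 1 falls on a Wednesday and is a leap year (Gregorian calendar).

2308

Jan 1 advances by 2 weekdays after a leap year and by 1 after a common year.
2336: Jan 1 is Wednesday (leap).
2335: Tuesday
2334: Monday
2333: Sunday
2332: Friday (leap)
2331: Thursday
2330: Wednesday
2329: Tuesday
2328: Sunday (leap)
2327: Saturday
2326: Friday
2325: Thursday
2324: Tuesday (leap)
2323: Monday
2322: Sunday
2321: Saturday
2320: Thursday (leap)
2319: Wednesday
2318: Tuesday
2317: Monday
2316: Saturday (leap)
2315: Friday
2314: Thursday
2313: Wednesday
2312: Monday (leap)
2311: Sunday
2310: Saturday
2309: Friday
2308: Wednesday (leap)
2308 begins on a Wednesday and is a leap year.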